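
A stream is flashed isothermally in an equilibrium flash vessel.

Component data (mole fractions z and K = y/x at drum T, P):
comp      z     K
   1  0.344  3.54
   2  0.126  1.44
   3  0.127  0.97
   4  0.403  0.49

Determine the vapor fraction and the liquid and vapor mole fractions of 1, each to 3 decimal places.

ψ = 0.760, x_1 = 0.117, y_1 = 0.415

Let ψ = V/F and solve Σ zᵢ(Kᵢ−1)/(1+ψ(Kᵢ−1)) = 0.
Feasibility: ΣzᵢKᵢ = 1.720, Σzᵢ/Kᵢ = 1.138 — both > 1, two phases present.
Newton–Raphson from ψ = 0.69:
  ψ = 0.690: g = 0.0389, g' = -0.557 → ψ = 0.760
Converged at ψ = 0.760.
Compositions from xᵢ = zᵢ/(1+ψ(Kᵢ−1)), yᵢ = Kᵢxᵢ:
  1: x = 0.117, y = 0.415
  2: x = 0.094, y = 0.136
  3: x = 0.130, y = 0.126
  4: x = 0.658, y = 0.323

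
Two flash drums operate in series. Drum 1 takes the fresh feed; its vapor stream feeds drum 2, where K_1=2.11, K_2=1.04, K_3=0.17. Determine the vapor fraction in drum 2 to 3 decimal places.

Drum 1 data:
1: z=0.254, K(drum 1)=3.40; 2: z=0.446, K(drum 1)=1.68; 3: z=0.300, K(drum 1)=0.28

V/F (drum 2) = 0.522

Drum 1:
Rachford–Rice: g(ψ₁) = Σ zᵢ(Kᵢ−1)/(1+ψ₁(Kᵢ−1)) = 0.
Check two-phase: ΣzᵢKᵢ = 1.697 > 1 and Σzᵢ/Kᵢ = 1.412 > 1, so g(0) = 0.697 > 0 and g(1) = -0.412 < 0.
Iterate (Newton) starting at ψ₁ = 0.47:
  ψ₁ = 0.470: g = 0.1898, g' = -0.797 → ψ₁ = 0.708
  ψ₁ = 0.708: g = -0.0102, g' = -0.942 → ψ₁ = 0.697
Converged at ψ₁ = 0.697.
Drum-1 compositions:
  1: x = 0.095, y = 0.323
  2: x = 0.303, y = 0.508
  3: x = 0.602, y = 0.169
Drum-2 feed = drum-1 vapor: z₂ = (0.3230, 0.5083, 0.1687).
Drum 2:
Rachford–Rice: g(ψ₂) = Σ zᵢ(Kᵢ−1)/(1+ψ₂(Kᵢ−1)) = 0.
g(0) = ΣzᵢKᵢ − 1 = 0.239 and g(1) = 1 − Σzᵢ/Kᵢ = -0.634, so a root lies in (0, 1).
Iterate (Newton) starting at ψ₂ = 0.5:
  ψ₂ = 0.500: g = 0.0112, g' = -0.505 → ψ₂ = 0.522
Converged at ψ₂ = 0.522.
  1: x = 0.205, y = 0.432
  2: x = 0.498, y = 0.518
  3: x = 0.298, y = 0.051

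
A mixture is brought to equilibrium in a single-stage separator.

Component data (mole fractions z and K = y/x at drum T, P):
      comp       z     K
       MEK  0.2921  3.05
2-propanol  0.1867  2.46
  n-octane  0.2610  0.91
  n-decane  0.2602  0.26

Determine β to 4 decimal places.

Material balance + equilibrium reduce to Σ zᵢ(Kᵢ−1)/(1+β(Kᵢ−1)) = 0.
Feasibility: ΣzᵢKᵢ = 1.6553, Σzᵢ/Kᵢ = 1.4592 — both > 1, two phases present.
Newton–Raphson from β = 0.48:
  β = 0.4800: g = 0.13892, g' = -0.7944 → β = 0.6549
  β = 0.6549: g = -0.00357, g' = -0.8665 → β = 0.6507
Converged at β = 0.6507.

β = 0.6507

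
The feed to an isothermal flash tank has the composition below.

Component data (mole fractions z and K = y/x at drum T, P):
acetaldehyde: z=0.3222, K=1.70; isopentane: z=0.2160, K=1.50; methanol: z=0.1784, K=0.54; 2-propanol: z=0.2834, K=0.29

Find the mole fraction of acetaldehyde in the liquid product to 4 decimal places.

Rachford–Rice: g(ψ) = Σ zᵢ(Kᵢ−1)/(1+ψ(Kᵢ−1)) = 0.
Feasibility: ΣzᵢKᵢ = 1.0503, Σzᵢ/Kᵢ = 1.6411 — both > 1, two phases present.
Newton iteration, ψ⁰ = 0.5:
  ψ = 0.5000: g = -0.16507, g' = -0.5283 → ψ = 0.1875
  ψ = 0.1875: g = -0.02382, g' = -0.4038 → ψ = 0.1285
  ψ = 0.1285: g = -0.00024, g' = -0.3962 → ψ = 0.1279
Converged at ψ = 0.1279.
Compositions from xᵢ = zᵢ/(1+ψ(Kᵢ−1)), yᵢ = Kᵢxᵢ:
  acetaldehyde: x = 0.2957, y = 0.5027
  isopentane: x = 0.2030, y = 0.3045
  methanol: x = 0.1896, y = 0.1024
  2-propanol: x = 0.3117, y = 0.0904

x_acetaldehyde = 0.2957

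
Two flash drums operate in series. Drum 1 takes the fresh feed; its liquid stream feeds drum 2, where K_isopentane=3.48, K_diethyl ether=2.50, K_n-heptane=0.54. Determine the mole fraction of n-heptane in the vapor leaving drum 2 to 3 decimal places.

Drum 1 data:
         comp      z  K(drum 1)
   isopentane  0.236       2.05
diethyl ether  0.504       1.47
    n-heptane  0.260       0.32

Drum 1:
Material balance + equilibrium reduce to Σ zᵢ(Kᵢ−1)/(1+ψ₁(Kᵢ−1)) = 0.
Check two-phase: ΣzᵢKᵢ = 1.308 > 1 and Σzᵢ/Kᵢ = 1.270 > 1, so g(0) = 0.308 > 0 and g(1) = -0.270 < 0.
Newton–Raphson from ψ₁ = 0.65:
  ψ₁ = 0.650: g = 0.0119, g' = -0.543 → ψ₁ = 0.672
Converged at ψ₁ = 0.672.
Drum-1 compositions:
  isopentane: x = 0.138, y = 0.284
  diethyl ether: x = 0.383, y = 0.563
  n-heptane: x = 0.479, y = 0.153
Drum-2 feed = drum-1 liquid: z₂ = (0.1384, 0.3831, 0.4785).
Drum 2:
Material balance + equilibrium reduce to Σ zᵢ(Kᵢ−1)/(1+ψ₂(Kᵢ−1)) = 0.
Check two-phase: ΣzᵢKᵢ = 1.698 > 1 and Σzᵢ/Kᵢ = 1.079 > 1, so g(0) = 0.698 > 0 and g(1) = -0.079 < 0.
Newton–Raphson from ψ₂ = 0.48:
  ψ₂ = 0.480: g = 0.2083, g' = -0.636 → ψ₂ = 0.808
  ψ₂ = 0.808: g = 0.0239, g' = -0.527 → ψ₂ = 0.853
Converged at ψ₂ = 0.853.
  isopentane: x = 0.044, y = 0.155
  diethyl ether: x = 0.168, y = 0.420
  n-heptane: x = 0.788, y = 0.425

y_n-heptane (drum 2) = 0.425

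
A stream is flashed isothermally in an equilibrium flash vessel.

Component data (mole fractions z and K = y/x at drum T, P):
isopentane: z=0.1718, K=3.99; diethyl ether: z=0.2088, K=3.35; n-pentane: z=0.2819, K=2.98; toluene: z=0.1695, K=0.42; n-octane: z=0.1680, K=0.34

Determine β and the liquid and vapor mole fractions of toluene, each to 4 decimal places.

β = 0.9172, x_toluene = 0.3621, y_toluene = 0.1521

Let β = V/F and solve Σ zᵢ(Kᵢ−1)/(1+β(Kᵢ−1)) = 0.
g(0) = ΣzᵢKᵢ − 1 = 1.3533 and g(1) = 1 − Σzᵢ/Kᵢ = -0.0977, so a root lies in (0, 1).
Newton iteration, β⁰ = 0.5:
  β = 0.5000: g = 0.40801, g' = -1.0457 → β = 0.8902
  β = 0.8902: g = 0.02897, g' = -1.0538 → β = 0.9177
  β = 0.9177: g = -0.00056, g' = -1.0958 → β = 0.9172
Converged at β = 0.9172.
Compositions from xᵢ = zᵢ/(1+β(Kᵢ−1)), yᵢ = Kᵢxᵢ:
  isopentane: x = 0.0459, y = 0.1832
  diethyl ether: x = 0.0662, y = 0.2217
  n-pentane: x = 0.1001, y = 0.2983
  toluene: x = 0.3621, y = 0.1521
  n-octane: x = 0.4257, y = 0.1447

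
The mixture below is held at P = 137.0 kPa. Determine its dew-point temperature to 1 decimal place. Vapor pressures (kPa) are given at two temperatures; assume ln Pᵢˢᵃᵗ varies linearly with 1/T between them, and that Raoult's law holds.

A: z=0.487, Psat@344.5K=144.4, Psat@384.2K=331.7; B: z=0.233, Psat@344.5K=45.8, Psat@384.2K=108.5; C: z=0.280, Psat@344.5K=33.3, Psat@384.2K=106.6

Dew-point temperature: Σzᵢ·P/Pᵢˢᵃᵗ(T) = 1. Interpolate ln Pᵢˢᵃᵗ = aᵢ + bᵢ/T.
  T = 344.5 K: ΣzᵢP/Pᵢˢᵃᵗ = 2.3110
  T = 384.2 K: ΣzᵢP/Pᵢˢᵃᵗ = 0.8552
  T = 364.4 K: ΣzᵢP/Pᵢˢᵃᵗ = 1.3624
  T = 374.3 K: ΣzᵢP/Pᵢˢᵃᵗ = 1.0721
  T = 379.2 K: ΣzᵢP/Pᵢˢᵃᵗ = 0.9570
  T = 376.8 K: ΣzᵢP/Pᵢˢᵃᵗ = 1.0113
Interpolating between 376.8 K and 379.2 K gives T ≈ 377.3 K.

T = 377.3 K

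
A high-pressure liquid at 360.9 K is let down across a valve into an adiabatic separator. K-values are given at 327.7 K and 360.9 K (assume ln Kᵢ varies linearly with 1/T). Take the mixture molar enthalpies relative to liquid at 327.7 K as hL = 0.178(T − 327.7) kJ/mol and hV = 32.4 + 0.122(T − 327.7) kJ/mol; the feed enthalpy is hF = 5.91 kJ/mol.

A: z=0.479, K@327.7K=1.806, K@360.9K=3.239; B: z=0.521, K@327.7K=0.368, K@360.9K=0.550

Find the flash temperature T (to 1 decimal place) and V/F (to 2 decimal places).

Adiabatic flash: solve Rachford–Rice at each trial T, then check hF = ψ·hV(T) + (1−ψ)·hL(T).
  T = 327.7 K: K = (1.806, 0.368), RR gives ψ = 0.112, H_out = 3.613 kJ/mol
  T = 360.9 K: K = (3.239, 0.550), RR gives ψ = 0.832, H_out = 31.312 kJ/mol
  T = 344.3 K: K = (2.453, 0.454), RR gives ψ = 0.519, H_out = 19.292 kJ/mol
  T = 336.0 K: K = (2.113, 0.410), RR gives ψ = 0.344, H_out = 12.449 kJ/mol
  T = 331.9 K: K = (1.957, 0.389), RR gives ψ = 0.240, H_out = 8.451 kJ/mol
  T = 329.8 K: K = (1.881, 0.378), RR gives ψ = 0.179, H_out = 6.148 kJ/mol
Linear interpolation between T = 327.7 (H_out = 3.613) and T = 329.8 (H_out = 6.148) on hF = 5.91 gives T ≈ 329.6 K, at which ψ = 0.17.

T = 329.6 K, V/F = 0.17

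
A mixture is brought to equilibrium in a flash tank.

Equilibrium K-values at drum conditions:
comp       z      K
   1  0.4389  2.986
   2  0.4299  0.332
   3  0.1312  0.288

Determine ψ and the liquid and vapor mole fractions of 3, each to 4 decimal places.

Let ψ = V/F and solve Σ zᵢ(Kᵢ−1)/(1+ψ(Kᵢ−1)) = 0.
Check two-phase: ΣzᵢKᵢ = 1.4911 > 1 and Σzᵢ/Kᵢ = 1.8974 > 1, so g(0) = 0.4911 > 0 and g(1) = -0.8974 < 0.
Iterate (Newton) starting at ψ = 0.5:
  ψ = 0.5000: g = -0.13889, g' = -1.0287 → ψ = 0.3650
  ψ = 0.3650: g = -0.00063, g' = -1.0387 → ψ = 0.3644
Converged at ψ = 0.3644.
Compositions from xᵢ = zᵢ/(1+ψ(Kᵢ−1)), yᵢ = Kᵢxᵢ:
  1: x = 0.2546, y = 0.7603
  2: x = 0.5682, y = 0.1886
  3: x = 0.1772, y = 0.0510

ψ = 0.3644, x_3 = 0.1772, y_3 = 0.0510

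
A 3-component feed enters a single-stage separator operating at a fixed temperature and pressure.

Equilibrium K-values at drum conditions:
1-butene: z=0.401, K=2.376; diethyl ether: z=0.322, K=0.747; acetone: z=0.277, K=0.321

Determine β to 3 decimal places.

Newton–Raphson from β = 0.5:
  β = 0.500: g = -0.0511, g' = -0.586 → β = 0.413
  β = 0.413: g = -0.0004, g' = -0.581 → β = 0.412
Converged at β = 0.412.

β = 0.412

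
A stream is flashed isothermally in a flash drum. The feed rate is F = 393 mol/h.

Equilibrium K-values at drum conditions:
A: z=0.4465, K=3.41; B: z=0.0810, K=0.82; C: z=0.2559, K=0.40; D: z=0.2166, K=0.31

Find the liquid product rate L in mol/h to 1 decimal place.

Iterate (Newton) starting at V/F = 0.5:
  V/F = 0.5000: g = 0.02447, g' = -0.9649 → V/F = 0.5254
  V/F = 0.5254: g = 0.00009, g' = -0.9584 → V/F = 0.5255
Converged at V/F = 0.5255.
Then V = V/F·F = 0.5255·393 = 206.5 mol/h and L = F − V = 186.5 mol/h.

L = 186.5 mol/h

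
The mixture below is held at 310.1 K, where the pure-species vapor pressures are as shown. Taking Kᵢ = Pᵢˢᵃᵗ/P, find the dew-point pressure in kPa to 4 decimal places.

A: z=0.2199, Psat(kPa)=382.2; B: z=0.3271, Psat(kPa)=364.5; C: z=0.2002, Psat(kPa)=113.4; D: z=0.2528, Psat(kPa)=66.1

Pdew = 141.5892 kPa

At the dew point ψ → 1, so Σzᵢ/Kᵢ = 1 with Kᵢ = Pᵢˢᵃᵗ/P ⇒ 1/P = Σzᵢ/Pᵢˢᵃᵗ.
1/P = 0.2199/382.2 + 0.3271/364.5 + 0.2002/113.4 + 0.2528/66.1 = 0.0070627 ⇒ P = 141.5892 kPa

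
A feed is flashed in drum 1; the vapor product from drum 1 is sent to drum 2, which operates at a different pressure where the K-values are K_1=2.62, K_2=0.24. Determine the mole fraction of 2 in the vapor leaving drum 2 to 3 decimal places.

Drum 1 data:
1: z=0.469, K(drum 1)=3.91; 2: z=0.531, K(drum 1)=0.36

Drum 1:
Rachford–Rice: g(ψ₁) = Σ zᵢ(Kᵢ−1)/(1+ψ₁(Kᵢ−1)) = 0.
Check two-phase: ΣzᵢKᵢ = 2.025 > 1 and Σzᵢ/Kᵢ = 1.595 > 1, so g(0) = 1.025 > 0 and g(1) = -0.595 < 0.
Newton iteration, ψ₁⁰ = 0.5:
  ψ₁ = 0.500: g = 0.0562, g' = -1.129 → ψ₁ = 0.550
Converged at ψ₁ = 0.550.
Drum-1 compositions:
  1: x = 0.180, y = 0.705
  2: x = 0.820, y = 0.295
Drum-2 feed = drum-1 vapor: z₂ = (0.7049, 0.2951).
Drum 2:
Material balance + equilibrium reduce to Σ zᵢ(Kᵢ−1)/(1+ψ₂(Kᵢ−1)) = 0.
Check two-phase: ΣzᵢKᵢ = 1.918 > 1 and Σzᵢ/Kᵢ = 1.499 > 1, so g(0) = 0.918 > 0 and g(1) = -0.499 < 0.
Newton iteration, ψ₂⁰ = 0.5:
  ψ₂ = 0.500: g = 0.2692, g' = -1.008 → ψ₂ = 0.767
  ψ₂ = 0.767: g = -0.0285, g' = -1.348 → ψ₂ = 0.746
  ψ₂ = 0.746: g = -0.0006, g' = -1.288 → ψ₂ = 0.745
Converged at ψ₂ = 0.745.
  1: x = 0.319, y = 0.837
  2: x = 0.681, y = 0.163

y_2 (drum 2) = 0.163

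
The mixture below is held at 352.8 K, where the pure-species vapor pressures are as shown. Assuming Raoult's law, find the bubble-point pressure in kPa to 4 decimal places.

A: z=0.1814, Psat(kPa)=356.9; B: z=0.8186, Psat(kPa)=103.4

Pbub = 149.3849 kPa

At the bubble point ψ → 0, so ΣzᵢKᵢ = 1 with Kᵢ = Pᵢˢᵃᵗ/P ⇒ P = ΣzᵢPᵢˢᵃᵗ.
P = 0.1814·356.9 + 0.8186·103.4 = 149.3849 kPa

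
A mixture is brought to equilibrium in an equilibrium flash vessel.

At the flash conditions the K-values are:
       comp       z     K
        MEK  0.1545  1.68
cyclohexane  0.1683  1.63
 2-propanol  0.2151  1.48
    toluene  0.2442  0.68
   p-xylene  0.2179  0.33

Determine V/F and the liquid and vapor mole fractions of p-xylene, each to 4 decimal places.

V/F = 0.2922, x_p-xylene = 0.2709, y_p-xylene = 0.0894

Rachford–Rice: g(V/F) = Σ zᵢ(Kᵢ−1)/(1+V/F(Kᵢ−1)) = 0.
Check two-phase: ΣzᵢKᵢ = 1.0902 > 1 and Σzᵢ/Kᵢ = 1.3600 > 1, so g(0) = 0.0902 > 0 and g(1) = -0.3600 < 0.
Iterate (Newton) starting at V/F = 0.5:
  V/F = 0.5000: g = -0.07027, g' = -0.3673 → V/F = 0.3087
  V/F = 0.3087: g = -0.00524, g' = -0.3195 → V/F = 0.2923
  V/F = 0.2923: g = -0.00002, g' = -0.3172 → V/F = 0.2922
Converged at V/F = 0.2922.
Compositions from xᵢ = zᵢ/(1+V/F(Kᵢ−1)), yᵢ = Kᵢxᵢ:
  MEK: x = 0.1289, y = 0.2165
  cyclohexane: x = 0.1421, y = 0.2317
  2-propanol: x = 0.1886, y = 0.2792
  toluene: x = 0.2694, y = 0.1832
  p-xylene: x = 0.2709, y = 0.0894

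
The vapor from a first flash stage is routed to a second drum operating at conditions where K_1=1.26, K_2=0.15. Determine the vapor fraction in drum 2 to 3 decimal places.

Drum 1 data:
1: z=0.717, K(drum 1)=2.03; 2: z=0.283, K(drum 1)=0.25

V/F (drum 2) = 0.450

Drum 1:
Let ψ₁ = V/F and solve Σ zᵢ(Kᵢ−1)/(1+ψ₁(Kᵢ−1)) = 0.
Feasibility: ΣzᵢKᵢ = 1.526, Σzᵢ/Kᵢ = 1.485 — both > 1, two phases present.
Newton–Raphson from ψ₁ = 0.5:
  ψ₁ = 0.500: g = 0.1479, g' = -0.739 → ψ₁ = 0.700
  ψ₁ = 0.700: g = -0.0178, g' = -0.963 → ψ₁ = 0.682
  ψ₁ = 0.682: g = -0.0003, g' = -0.929 → ψ₁ = 0.681
Converged at ψ₁ = 0.681.
Drum-1 compositions:
  1: x = 0.421, y = 0.855
  2: x = 0.579, y = 0.145
Drum-2 feed = drum-1 vapor: z₂ = (0.8553, 0.1447).
Drum 2:
Material balance + equilibrium reduce to Σ zᵢ(Kᵢ−1)/(1+ψ₂(Kᵢ−1)) = 0.
Feasibility: ΣzᵢKᵢ = 1.099, Σzᵢ/Kᵢ = 1.643 — both > 1, two phases present.
Newton iteration, ψ₂⁰ = 0.69:
  ψ₂ = 0.690: g = -0.1088, g' = -0.653 → ψ₂ = 0.523
  ψ₂ = 0.523: g = -0.0257, g' = -0.384 → ψ₂ = 0.456
  ψ₂ = 0.456: g = -0.0021, g' = -0.325 → ψ₂ = 0.450
Converged at ψ₂ = 0.450.
  1: x = 0.766, y = 0.965
  2: x = 0.234, y = 0.035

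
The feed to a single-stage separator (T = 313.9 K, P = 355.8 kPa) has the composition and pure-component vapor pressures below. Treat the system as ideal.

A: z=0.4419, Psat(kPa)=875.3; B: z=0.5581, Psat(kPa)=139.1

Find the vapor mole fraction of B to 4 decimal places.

Raoult's law: Kᵢ = Pᵢˢᵃᵗ/P = Pᵢˢᵃᵗ/355.8.
  K_A = 875.3/355.8 = 2.460090, K_B = 139.1/355.8 = 0.390950
Material balance + equilibrium reduce to Σ zᵢ(Kᵢ−1)/(1+ψ(Kᵢ−1)) = 0.
g(0) = ΣzᵢKᵢ − 1 = 0.3053 and g(1) = 1 − Σzᵢ/Kᵢ = -0.6072, so a root lies in (0, 1).
Newton–Raphson from ψ = 0.34:
  ψ = 0.3400: g = 0.00249, g' = -0.7500 → ψ = 0.3433
Converged at ψ = 0.3433.
Compositions from xᵢ = zᵢ/(1+ψ(Kᵢ−1)), yᵢ = Kᵢxᵢ:
  A: x = 0.2943, y = 0.7241
  B: x = 0.7057, y = 0.2759

y_B = 0.2759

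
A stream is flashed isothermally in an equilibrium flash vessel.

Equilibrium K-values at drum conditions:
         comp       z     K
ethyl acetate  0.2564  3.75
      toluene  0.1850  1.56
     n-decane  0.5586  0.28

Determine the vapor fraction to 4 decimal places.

Let ψ = V/F and solve Σ zᵢ(Kᵢ−1)/(1+ψ(Kᵢ−1)) = 0.
Feasibility: ΣzᵢKᵢ = 1.4065, Σzᵢ/Kᵢ = 2.1820 — both > 1, two phases present.
Iterate (Newton) starting at ψ = 0.39:
  ψ = 0.3900: g = -0.13397, g' = -1.0504 → ψ = 0.2624
  ψ = 0.2624: g = 0.00396, g' = -1.1384 → ψ = 0.2659
Converged at ψ = 0.2659.

ψ = 0.2659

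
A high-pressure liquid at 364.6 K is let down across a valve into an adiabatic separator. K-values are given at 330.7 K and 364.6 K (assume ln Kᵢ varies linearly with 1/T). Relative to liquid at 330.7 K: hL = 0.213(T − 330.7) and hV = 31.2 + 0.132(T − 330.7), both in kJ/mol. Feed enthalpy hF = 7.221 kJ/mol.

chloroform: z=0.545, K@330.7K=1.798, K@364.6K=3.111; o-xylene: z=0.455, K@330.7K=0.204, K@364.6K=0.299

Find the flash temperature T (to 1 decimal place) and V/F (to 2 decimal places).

Adiabatic flash: solve Rachford–Rice at each trial T, then check hF = ψ·hV(T) + (1−ψ)·hL(T).
  T = 330.7 K: K = (1.798, 0.204), RR gives ψ = 0.114, H_out = 3.572 kJ/mol
  T = 364.6 K: K = (3.111, 0.299), RR gives ψ = 0.562, H_out = 23.210 kJ/mol
  T = 347.6 K: K = (2.395, 0.249), RR gives ψ = 0.400, H_out = 15.522 kJ/mol
  T = 339.1 K: K = (2.081, 0.226), RR gives ψ = 0.283, H_out = 10.427 kJ/mol
  T = 334.9 K: K = (1.936, 0.215), RR gives ψ = 0.208, H_out = 7.313 kJ/mol
  T = 332.8 K: K = (1.866, 0.209), RR gives ψ = 0.164, H_out = 5.537 kJ/mol
Linear interpolation between T = 332.8 (H_out = 5.537) and T = 334.9 (H_out = 7.313) on hF = 7.221 gives T ≈ 334.8 K, at which ψ = 0.21.

T = 334.8 K, V/F = 0.21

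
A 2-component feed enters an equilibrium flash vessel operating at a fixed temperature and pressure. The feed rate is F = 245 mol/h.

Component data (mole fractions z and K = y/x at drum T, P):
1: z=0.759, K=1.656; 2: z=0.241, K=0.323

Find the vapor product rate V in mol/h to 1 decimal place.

V = 184.7 mol/h

Binary case is linear: z₁(K₁−1)(1+ψ(K₂−1)) + z₂(K₂−1)(1+ψ(K₁−1)) = 0
⇒ ψ = [z₁(K₁−1)+z₂(K₂−1)] / [−(K₁−1)(K₂−1)] = 0.3347/0.4441 = 0.754
Then V = ψ·F = 0.7537·245 = 184.7 mol/h and L = F − V = 60.3 mol/h.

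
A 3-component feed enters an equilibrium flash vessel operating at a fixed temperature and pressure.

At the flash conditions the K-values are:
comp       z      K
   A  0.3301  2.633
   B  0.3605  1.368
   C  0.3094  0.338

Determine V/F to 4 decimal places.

Rachford–Rice: g(V/F) = Σ zᵢ(Kᵢ−1)/(1+V/F(Kᵢ−1)) = 0.
Feasibility: ΣzᵢKᵢ = 1.4669, Σzᵢ/Kᵢ = 1.3043 — both > 1, two phases present.
Newton–Raphson from V/F = 0.6:
  V/F = 0.6000: g = 0.04116, g' = -0.6305 → V/F = 0.6653
  V/F = 0.6653: g = -0.00109, g' = -0.6667 → V/F = 0.6636
Converged at V/F = 0.6636.

V/F = 0.6636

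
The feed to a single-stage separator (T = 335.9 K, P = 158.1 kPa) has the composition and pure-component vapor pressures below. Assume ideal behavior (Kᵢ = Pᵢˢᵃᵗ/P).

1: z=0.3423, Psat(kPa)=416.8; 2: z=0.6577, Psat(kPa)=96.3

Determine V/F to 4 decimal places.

V/F = 0.4737

Raoult's law: Kᵢ = Pᵢˢᵃᵗ/P = Pᵢˢᵃᵗ/158.1.
  K_1 = 416.8/158.1 = 2.636306, K_2 = 96.3/158.1 = 0.609108
Binary case is linear: z₁(K₁−1)(1+V/F(K₂−1)) + z₂(K₂−1)(1+V/F(K₁−1)) = 0
⇒ V/F = [z₁(K₁−1)+z₂(K₂−1)] / [−(K₁−1)(K₂−1)] = 0.30302/0.63962 = 0.4737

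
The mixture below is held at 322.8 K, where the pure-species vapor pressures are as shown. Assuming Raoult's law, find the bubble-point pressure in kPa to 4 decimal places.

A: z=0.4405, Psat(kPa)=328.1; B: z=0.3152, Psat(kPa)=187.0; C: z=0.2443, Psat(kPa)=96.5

At the bubble point ψ → 0, so ΣzᵢKᵢ = 1 with Kᵢ = Pᵢˢᵃᵗ/P ⇒ P = ΣzᵢPᵢˢᵃᵗ.
P = 0.4405·328.1 + 0.3152·187.0 + 0.2443·96.5 = 227.0454 kPa

Pbub = 227.0454 kPa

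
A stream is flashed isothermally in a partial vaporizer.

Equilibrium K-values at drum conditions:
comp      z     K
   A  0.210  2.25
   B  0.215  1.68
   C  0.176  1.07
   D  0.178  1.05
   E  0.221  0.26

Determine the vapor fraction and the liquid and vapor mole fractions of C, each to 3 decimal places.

ψ = 0.563, x_C = 0.169, y_C = 0.181

Let ψ = V/F and solve Σ zᵢ(Kᵢ−1)/(1+ψ(Kᵢ−1)) = 0.
Feasibility: ΣzᵢKᵢ = 1.266, Σzᵢ/Kᵢ = 1.405 — both > 1, two phases present.
Newton iteration, ψ⁰ = 0.5:
  ψ = 0.500: g = 0.0316, g' = -0.486 → ψ = 0.565
  ψ = 0.565: g = -0.0011, g' = -0.523 → ψ = 0.563
Converged at ψ = 0.563.
Compositions from xᵢ = zᵢ/(1+ψ(Kᵢ−1)), yᵢ = Kᵢxᵢ:
  A: x = 0.123, y = 0.277
  B: x = 0.155, y = 0.261
  C: x = 0.169, y = 0.181
  D: x = 0.173, y = 0.182
  E: x = 0.379, y = 0.098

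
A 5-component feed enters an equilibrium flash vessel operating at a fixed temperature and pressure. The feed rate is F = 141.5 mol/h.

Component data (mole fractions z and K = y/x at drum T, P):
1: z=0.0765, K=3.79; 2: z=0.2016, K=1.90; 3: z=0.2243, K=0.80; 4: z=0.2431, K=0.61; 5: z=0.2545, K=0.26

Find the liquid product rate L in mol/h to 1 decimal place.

Rachford–Rice: g(β) = Σ zᵢ(Kᵢ−1)/(1+β(Kᵢ−1)) = 0.
Check two-phase: ΣzᵢKᵢ = 1.0669 > 1 and Σzᵢ/Kᵢ = 1.7840 > 1, so g(0) = 0.0669 > 0 and g(1) = -0.7840 < 0.
Newton–Raphson from β = 0.36:
  β = 0.3600: g = -0.17183, g' = -0.5608 → β = 0.0536
  β = 0.0536: g = 0.02048, g' = -0.7981 → β = 0.0792
  β = 0.0792: g = 0.00067, g' = -0.7475 → β = 0.0801
Converged at β = 0.0801.
Then V = β·F = 0.0801·141.5 = 11.3 mol/h and L = F − V = 130.2 mol/h.

L = 130.2 mol/h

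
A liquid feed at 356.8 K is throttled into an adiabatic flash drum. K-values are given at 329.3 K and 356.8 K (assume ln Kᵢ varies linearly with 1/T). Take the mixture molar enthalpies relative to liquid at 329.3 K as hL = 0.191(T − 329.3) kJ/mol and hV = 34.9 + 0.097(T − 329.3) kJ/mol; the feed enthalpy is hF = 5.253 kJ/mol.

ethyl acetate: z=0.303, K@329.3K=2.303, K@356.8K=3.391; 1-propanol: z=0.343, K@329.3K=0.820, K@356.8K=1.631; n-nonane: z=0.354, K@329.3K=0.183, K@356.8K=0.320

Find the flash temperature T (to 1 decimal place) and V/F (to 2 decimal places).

T = 332.3 K, V/F = 0.14

Adiabatic flash: solve Rachford–Rice at each trial T, then check hF = ψ·hV(T) + (1−ψ)·hL(T).
  T = 329.3 K: K = (2.303, 0.820, 0.183), RR gives ψ = 0.059, H_out = 2.076 kJ/mol
  T = 356.8 K: K = (3.391, 1.631, 0.320), RR gives ψ = 0.657, H_out = 26.472 kJ/mol
  T = 343.1 K: K = (2.818, 1.174, 0.245), RR gives ψ = 0.389, H_out = 15.714 kJ/mol
  T = 336.2 K: K = (2.553, 0.985, 0.212), RR gives ψ = 0.231, H_out = 9.241 kJ/mol
  T = 332.8 K: K = (2.428, 0.901, 0.198), RR gives ψ = 0.148, H_out = 5.795 kJ/mol
  T = 331.1 K: K = (2.367, 0.861, 0.190), RR gives ψ = 0.106, H_out = 4.011 kJ/mol
Linear interpolation between T = 331.1 (H_out = 4.011) and T = 332.8 (H_out = 5.795) on hF = 5.253 gives T ≈ 332.3 K, at which ψ = 0.14.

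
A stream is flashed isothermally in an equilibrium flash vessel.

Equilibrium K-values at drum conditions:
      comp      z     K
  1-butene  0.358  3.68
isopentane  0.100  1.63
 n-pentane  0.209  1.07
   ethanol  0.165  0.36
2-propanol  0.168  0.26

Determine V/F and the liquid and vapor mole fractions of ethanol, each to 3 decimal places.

V/F = 0.637, x_ethanol = 0.279, y_ethanol = 0.100

Material balance + equilibrium reduce to Σ zᵢ(Kᵢ−1)/(1+V/F(Kᵢ−1)) = 0.
Feasibility: ΣzᵢKᵢ = 1.807, Σzᵢ/Kᵢ = 1.458 — both > 1, two phases present.
Newton–Raphson from V/F = 0.39:
  V/F = 0.390: g = 0.2185, g' = -0.943 → V/F = 0.622
  V/F = 0.622: g = 0.0136, g' = -0.885 → V/F = 0.637
Converged at V/F = 0.637.
Compositions from xᵢ = zᵢ/(1+V/F(Kᵢ−1)), yᵢ = Kᵢxᵢ:
  1-butene: x = 0.132, y = 0.487
  isopentane: x = 0.071, y = 0.116
  n-pentane: x = 0.200, y = 0.214
  ethanol: x = 0.279, y = 0.100
  2-propanol: x = 0.318, y = 0.083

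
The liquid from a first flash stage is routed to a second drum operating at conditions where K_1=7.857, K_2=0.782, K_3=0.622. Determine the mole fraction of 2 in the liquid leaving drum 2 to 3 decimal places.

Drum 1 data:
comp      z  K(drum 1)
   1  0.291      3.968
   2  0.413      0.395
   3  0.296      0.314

x_2 (drum 2) = 0.532

Drum 1:
Newton–Raphson from ψ₁ = 0.65:
  ψ₁ = 0.650: g = -0.4834, g' = -1.163 → ψ₁ = 0.234
  ψ₁ = 0.234: g = -0.0237, g' = -1.295 → ψ₁ = 0.216
Converged at ψ₁ = 0.216.
Drum-1 compositions:
  1: x = 0.177, y = 0.703
  2: x = 0.475, y = 0.188
  3: x = 0.348, y = 0.109
Drum-2 feed = drum-1 liquid: z₂ = (0.1772, 0.4752, 0.3476).
Drum 2:
Material balance + equilibrium reduce to Σ zᵢ(Kᵢ−1)/(1+ψ₂(Kᵢ−1)) = 0.
g(0) = ΣzᵢKᵢ − 1 = 0.980 and g(1) = 1 − Σzᵢ/Kᵢ = -0.189, so a root lies in (0, 1).
Newton iteration, ψ₂⁰ = 0.45:
  ψ₂ = 0.450: g = 0.0242, g' = -0.599 → ψ₂ = 0.490
  ψ₂ = 0.490: g = 0.0012, g' = -0.541 → ψ₂ = 0.493
Converged at ψ₂ = 0.493.
  1: x = 0.040, y = 0.318
  2: x = 0.532, y = 0.416
  3: x = 0.427, y = 0.266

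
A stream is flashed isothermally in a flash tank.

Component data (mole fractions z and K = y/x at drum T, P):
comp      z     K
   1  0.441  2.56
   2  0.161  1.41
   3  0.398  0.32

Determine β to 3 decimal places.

Let β = V/F and solve Σ zᵢ(Kᵢ−1)/(1+β(Kᵢ−1)) = 0.
g(0) = ΣzᵢKᵢ − 1 = 0.483 and g(1) = 1 − Σzᵢ/Kᵢ = -0.530, so a root lies in (0, 1).
Newton iteration, β⁰ = 0.5:
  β = 0.500: g = 0.0312, g' = -0.780 → β = 0.540
Converged at β = 0.540.

β = 0.540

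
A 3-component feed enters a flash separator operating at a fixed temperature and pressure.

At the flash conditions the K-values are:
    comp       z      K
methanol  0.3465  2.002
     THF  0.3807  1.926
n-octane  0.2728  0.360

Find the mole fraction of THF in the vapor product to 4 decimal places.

Iterate (Newton) starting at β = 0.5:
  β = 0.5000: g = 0.21552, g' = -0.5486 → β = 0.8929
  β = 0.8929: g = -0.03116, g' = -0.8031 → β = 0.8541
  β = 0.8541: g = -0.00114, g' = -0.7464 → β = 0.8525
Converged at β = 0.8525.
Compositions from xᵢ = zᵢ/(1+β(Kᵢ−1)), yᵢ = Kᵢxᵢ:
  methanol: x = 0.1869, y = 0.3741
  THF: x = 0.2127, y = 0.4098
  n-octane: x = 0.6004, y = 0.2161

y_THF = 0.4098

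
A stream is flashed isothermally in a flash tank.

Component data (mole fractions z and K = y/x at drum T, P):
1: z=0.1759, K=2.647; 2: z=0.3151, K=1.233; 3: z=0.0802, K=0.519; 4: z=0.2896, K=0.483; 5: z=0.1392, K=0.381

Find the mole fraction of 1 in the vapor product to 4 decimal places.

Material balance + equilibrium reduce to Σ zᵢ(Kᵢ−1)/(1+ψ(Kᵢ−1)) = 0.
Check two-phase: ΣzᵢKᵢ = 1.0887 > 1 and Σzᵢ/Kᵢ = 1.4415 > 1, so g(0) = 0.0887 > 0 and g(1) = -0.4415 < 0.
Newton iteration, ψ⁰ = 0.5:
  ψ = 0.5000: g = -0.15287, g' = -0.4420 → ψ = 0.1542
  ψ = 0.1542: g = 0.00230, g' = -0.4976 → ψ = 0.1588
Converged at ψ = 0.1588.
Compositions from xᵢ = zᵢ/(1+ψ(Kᵢ−1)), yᵢ = Kᵢxᵢ:
  1: x = 0.1394, y = 0.3691
  2: x = 0.3039, y = 0.3747
  3: x = 0.0868, y = 0.0451
  4: x = 0.3155, y = 0.1524
  5: x = 0.1544, y = 0.0588

y_1 = 0.3691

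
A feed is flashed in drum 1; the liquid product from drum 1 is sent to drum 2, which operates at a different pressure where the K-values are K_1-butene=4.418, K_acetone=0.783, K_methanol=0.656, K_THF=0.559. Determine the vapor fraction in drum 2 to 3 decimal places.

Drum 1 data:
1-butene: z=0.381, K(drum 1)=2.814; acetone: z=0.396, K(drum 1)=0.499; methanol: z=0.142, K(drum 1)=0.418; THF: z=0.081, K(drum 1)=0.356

Drum 1:
Let ψ₁ = V/F and solve Σ zᵢ(Kᵢ−1)/(1+ψ₁(Kᵢ−1)) = 0.
g(0) = ΣzᵢKᵢ − 1 = 0.358 and g(1) = 1 − Σzᵢ/Kᵢ = -0.496, so a root lies in (0, 1).
Newton iteration, ψ₁⁰ = 0.5:
  ψ₁ = 0.500: g = -0.0958, g' = -0.690 → ψ₁ = 0.361
  ψ₁ = 0.361: g = 0.0027, g' = -0.740 → ψ₁ = 0.365
Converged at ψ₁ = 0.365.
Drum-1 compositions:
  1-butene: x = 0.229, y = 0.645
  acetone: x = 0.485, y = 0.242
  methanol: x = 0.180, y = 0.075
  THF: x = 0.106, y = 0.038
Drum-2 feed = drum-1 liquid: z₂ = (0.2293, 0.4846, 0.1803, 0.1059).
Drum 2:
Rachford–Rice: g(ψ₂) = Σ zᵢ(Kᵢ−1)/(1+ψ₂(Kᵢ−1)) = 0.
Feasibility: ΣzᵢKᵢ = 1.570, Σzᵢ/Kᵢ = 1.135 — both > 1, two phases present.
Iterate (Newton) starting at ψ₂ = 0.5:
  ψ₂ = 0.500: g = 0.0365, g' = -0.459 → ψ₂ = 0.580
  ψ₂ = 0.580: g = 0.0024, g' = -0.402 → ψ₂ = 0.586
Converged at ψ₂ = 0.586.
  1-butene: x = 0.076, y = 0.337
  acetone: x = 0.555, y = 0.435
  methanol: x = 0.226, y = 0.148
  THF: x = 0.143, y = 0.080

V/F (drum 2) = 0.586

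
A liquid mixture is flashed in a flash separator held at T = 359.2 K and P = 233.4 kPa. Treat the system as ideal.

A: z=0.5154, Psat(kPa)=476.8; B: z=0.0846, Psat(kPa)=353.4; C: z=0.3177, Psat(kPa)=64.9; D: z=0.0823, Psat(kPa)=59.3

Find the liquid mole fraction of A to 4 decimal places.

Raoult's law: Kᵢ = Pᵢˢᵃᵗ/P = Pᵢˢᵃᵗ/233.4.
  K_A = 476.8/233.4 = 2.042845, K_B = 353.4/233.4 = 1.514139, K_C = 64.9/233.4 = 0.278063, K_D = 59.3/233.4 = 0.254070
Let β = V/F and solve Σ zᵢ(Kᵢ−1)/(1+β(Kᵢ−1)) = 0.
Check two-phase: ΣzᵢKᵢ = 1.2902 > 1 and Σzᵢ/Kᵢ = 1.7746 > 1, so g(0) = 0.2902 > 0 and g(1) = -0.7746 < 0.
Iterate (Newton) starting at β = 0.5:
  β = 0.5000: g = -0.06894, g' = -0.7783 → β = 0.4114
  β = 0.4114: g = -0.00282, g' = -0.7201 → β = 0.4075
Converged at β = 0.4075.
Compositions from xᵢ = zᵢ/(1+β(Kᵢ−1)), yᵢ = Kᵢxᵢ:
  A: x = 0.3617, y = 0.7389
  B: x = 0.0699, y = 0.1059
  C: x = 0.4501, y = 0.1252
  D: x = 0.1182, y = 0.0300

x_A = 0.3617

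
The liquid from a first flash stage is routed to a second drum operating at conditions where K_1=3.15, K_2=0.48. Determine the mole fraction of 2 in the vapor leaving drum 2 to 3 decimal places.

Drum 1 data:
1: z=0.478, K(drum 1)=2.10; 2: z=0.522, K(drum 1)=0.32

y_2 (drum 2) = 0.387

Drum 1:
Let ψ₁ = V/F and solve Σ zᵢ(Kᵢ−1)/(1+ψ₁(Kᵢ−1)) = 0.
Check two-phase: ΣzᵢKᵢ = 1.171 > 1 and Σzᵢ/Kᵢ = 1.859 > 1, so g(0) = 0.171 > 0 and g(1) = -0.859 < 0.
Newton iteration, ψ₁⁰ = 0.34:
  ψ₁ = 0.340: g = -0.0790, g' = -0.715 → ψ₁ = 0.229
  ψ₁ = 0.229: g = -0.0007, g' = -0.708 → ψ₁ = 0.228
Converged at ψ₁ = 0.228.
Drum-1 compositions:
  1: x = 0.382, y = 0.802
  2: x = 0.618, y = 0.198
Drum-2 feed = drum-1 liquid: z₂ = (0.3820, 0.6180).
Drum 2:
Material balance + equilibrium reduce to Σ zᵢ(Kᵢ−1)/(1+ψ₂(Kᵢ−1)) = 0.
Feasibility: ΣzᵢKᵢ = 1.500, Σzᵢ/Kᵢ = 1.409 — both > 1, two phases present.
Binary case is linear: z₁(K₁−1)(1+ψ₂(K₂−1)) + z₂(K₂−1)(1+ψ₂(K₁−1)) = 0
⇒ ψ₂ = [z₁(K₁−1)+z₂(K₂−1)] / [−(K₁−1)(K₂−1)] = 0.5000/1.1180 = 0.447
  1: x = 0.195, y = 0.613
  2: x = 0.805, y = 0.387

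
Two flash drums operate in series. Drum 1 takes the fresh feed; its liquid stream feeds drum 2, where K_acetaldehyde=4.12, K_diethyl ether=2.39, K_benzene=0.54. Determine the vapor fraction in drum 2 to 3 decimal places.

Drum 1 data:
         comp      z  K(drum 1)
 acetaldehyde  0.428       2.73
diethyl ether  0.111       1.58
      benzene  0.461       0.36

Drum 1:
Newton–Raphson from ψ₁ = 0.63:
  ψ₁ = 0.630: g = -0.0929, g' = -0.843 → ψ₁ = 0.520
  ψ₁ = 0.520: g = -0.0028, g' = -0.801 → ψ₁ = 0.516
Converged at ψ₁ = 0.516.
Drum-1 compositions:
  acetaldehyde: x = 0.226, y = 0.617
  diethyl ether: x = 0.085, y = 0.135
  benzene: x = 0.689, y = 0.248
Drum-2 feed = drum-1 liquid: z₂ = (0.2261, 0.0854, 0.6885).
Drum 2:
Let ψ₂ = V/F and solve Σ zᵢ(Kᵢ−1)/(1+ψ₂(Kᵢ−1)) = 0.
g(0) = ΣzᵢKᵢ − 1 = 0.507 and g(1) = 1 − Σzᵢ/Kᵢ = -0.366, so a root lies in (0, 1).
Iterate (Newton) starting at ψ₂ = 0.5:
  ψ₂ = 0.500: g = -0.0657, g' = -0.639 → ψ₂ = 0.397
  ψ₂ = 0.397: g = 0.0040, g' = -0.726 → ψ₂ = 0.403
Converged at ψ₂ = 0.403.
  acetaldehyde: x = 0.100, y = 0.413
  diethyl ether: x = 0.055, y = 0.131
  benzene: x = 0.845, y = 0.456

V/F (drum 2) = 0.403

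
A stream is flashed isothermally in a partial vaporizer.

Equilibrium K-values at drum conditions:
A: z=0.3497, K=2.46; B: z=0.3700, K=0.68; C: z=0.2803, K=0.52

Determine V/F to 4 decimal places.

V/F = 0.4458

Material balance + equilibrium reduce to Σ zᵢ(Kᵢ−1)/(1+V/F(Kᵢ−1)) = 0.
Check two-phase: ΣzᵢKᵢ = 1.2576 > 1 and Σzᵢ/Kᵢ = 1.2253 > 1, so g(0) = 0.2576 > 0 and g(1) = -0.2253 < 0.
Newton–Raphson from V/F = 0.5:
  V/F = 0.5000: g = -0.02286, g' = -0.4146 → V/F = 0.4449
  V/F = 0.4449: g = 0.00040, g' = -0.4299 → V/F = 0.4458
Converged at V/F = 0.4458.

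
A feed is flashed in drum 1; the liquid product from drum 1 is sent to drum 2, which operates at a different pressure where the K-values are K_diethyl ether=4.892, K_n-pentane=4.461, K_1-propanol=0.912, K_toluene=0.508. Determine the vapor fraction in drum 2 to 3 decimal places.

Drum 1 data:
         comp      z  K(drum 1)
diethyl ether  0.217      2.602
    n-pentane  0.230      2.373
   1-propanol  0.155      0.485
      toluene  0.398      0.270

V/F (drum 2) = 0.582

Drum 1:
Newton–Raphson from ψ₁ = 0.61:
  ψ₁ = 0.610: g = -0.2925, g' = -1.048 → ψ₁ = 0.331
  ψ₁ = 0.331: g = -0.0349, g' = -0.871 → ψ₁ = 0.291
Converged at ψ₁ = 0.291.
Drum-1 compositions:
  diethyl ether: x = 0.148, y = 0.385
  n-pentane: x = 0.164, y = 0.390
  1-propanol: x = 0.182, y = 0.088
  toluene: x = 0.505, y = 0.136
Drum-2 feed = drum-1 liquid: z₂ = (0.1480, 0.1644, 0.1823, 0.5053).
Drum 2:
Rachford–Rice: g(ψ₂) = Σ zᵢ(Kᵢ−1)/(1+ψ₂(Kᵢ−1)) = 0.
Check two-phase: ΣzᵢKᵢ = 1.880 > 1 and Σzᵢ/Kᵢ = 1.262 > 1, so g(0) = 0.880 > 0 and g(1) = -0.262 < 0.
Newton–Raphson from ψ₂ = 0.5:
  ψ₂ = 0.500: g = 0.0574, g' = -0.739 → ψ₂ = 0.578
  ψ₂ = 0.578: g = 0.0028, g' = -0.672 → ψ₂ = 0.582
Converged at ψ₂ = 0.582.
  diethyl ether: x = 0.045, y = 0.222
  n-pentane: x = 0.055, y = 0.243
  1-propanol: x = 0.192, y = 0.175
  toluene: x = 0.708, y = 0.360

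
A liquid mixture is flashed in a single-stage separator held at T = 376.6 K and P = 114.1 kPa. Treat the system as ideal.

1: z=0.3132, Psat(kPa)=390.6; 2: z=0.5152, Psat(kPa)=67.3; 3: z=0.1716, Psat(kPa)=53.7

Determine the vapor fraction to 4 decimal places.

Raoult's law: Kᵢ = Pᵢˢᵃᵗ/P = Pᵢˢᵃᵗ/114.1.
  K_1 = 390.6/114.1 = 3.423313, K_2 = 67.3/114.1 = 0.589833, K_3 = 53.7/114.1 = 0.470640
Rachford–Rice: g(ψ) = Σ zᵢ(Kᵢ−1)/(1+ψ(Kᵢ−1)) = 0.
Feasibility: ΣzᵢKᵢ = 1.4568, Σzᵢ/Kᵢ = 1.3296 — both > 1, two phases present.
Newton–Raphson from ψ = 0.63:
  ψ = 0.6300: g = -0.12086, g' = -0.5539 → ψ = 0.4118
  ψ = 0.4118: g = 0.00944, g' = -0.6649 → ψ = 0.4260
  ψ = 0.4260: g = 0.00009, g' = -0.6527 → ψ = 0.4262
Converged at ψ = 0.4262.

ψ = 0.4262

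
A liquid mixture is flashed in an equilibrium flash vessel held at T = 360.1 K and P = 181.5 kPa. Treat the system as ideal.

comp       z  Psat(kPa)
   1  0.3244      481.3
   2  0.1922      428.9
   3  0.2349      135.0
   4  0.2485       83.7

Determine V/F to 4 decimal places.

V/F = 0.8901

Raoult's law: Kᵢ = Pᵢˢᵃᵗ/P = Pᵢˢᵃᵗ/181.5.
  K_1 = 481.3/181.5 = 2.651791, K_2 = 428.9/181.5 = 2.363085, K_3 = 135.0/181.5 = 0.743802, K_4 = 83.7/181.5 = 0.461157
Rachford–Rice: g(V/F) = Σ zᵢ(Kᵢ−1)/(1+V/F(Kᵢ−1)) = 0.
Check two-phase: ΣzᵢKᵢ = 1.6037 > 1 and Σzᵢ/Kᵢ = 1.0583 > 1, so g(0) = 0.6037 > 0 and g(1) = -0.0583 < 0.
Newton–Raphson from V/F = 0.5:
  V/F = 0.5000: g = 0.19696, g' = -0.5472 → V/F = 0.8599
  V/F = 0.8599: g = 0.01529, g' = -0.5027 → V/F = 0.8903
  V/F = 0.8903: g = -0.00011, g' = -0.5103 → V/F = 0.8901
Converged at V/F = 0.8901.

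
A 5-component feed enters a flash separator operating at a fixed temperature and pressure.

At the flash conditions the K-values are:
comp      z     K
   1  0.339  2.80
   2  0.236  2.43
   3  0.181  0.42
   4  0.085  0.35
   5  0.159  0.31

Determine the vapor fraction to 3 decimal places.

Material balance + equilibrium reduce to Σ zᵢ(Kᵢ−1)/(1+ψ(Kᵢ−1)) = 0.
Feasibility: ΣzᵢKᵢ = 1.678, Σzᵢ/Kᵢ = 1.405 — both > 1, two phases present.
Newton–Raphson from ψ = 0.58:
  ψ = 0.580: g = 0.0532, g' = -0.848 → ψ = 0.643
  ψ = 0.643: g = -0.0007, g' = -0.872 → ψ = 0.642
Converged at ψ = 0.642.

ψ = 0.642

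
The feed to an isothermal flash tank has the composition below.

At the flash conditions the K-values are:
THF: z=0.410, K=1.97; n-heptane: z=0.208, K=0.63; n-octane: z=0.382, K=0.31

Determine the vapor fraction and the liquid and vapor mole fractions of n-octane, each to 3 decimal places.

ψ = 0.099, x_n-octane = 0.410, y_n-octane = 0.127

Material balance + equilibrium reduce to Σ zᵢ(Kᵢ−1)/(1+ψ(Kᵢ−1)) = 0.
Feasibility: ΣzᵢKᵢ = 1.057, Σzᵢ/Kᵢ = 1.771 — both > 1, two phases present.
Newton iteration, ψ⁰ = 0.5:
  ψ = 0.500: g = -0.2290, g' = -0.642 → ψ = 0.143
  ψ = 0.143: g = -0.0245, g' = -0.553 → ψ = 0.099
Converged at ψ = 0.099.
Compositions from xᵢ = zᵢ/(1+ψ(Kᵢ−1)), yᵢ = Kᵢxᵢ:
  THF: x = 0.374, y = 0.737
  n-heptane: x = 0.216, y = 0.136
  n-octane: x = 0.410, y = 0.127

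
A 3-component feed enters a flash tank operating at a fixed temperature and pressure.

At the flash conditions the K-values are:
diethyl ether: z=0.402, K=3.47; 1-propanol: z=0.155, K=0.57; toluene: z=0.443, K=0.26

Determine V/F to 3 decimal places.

V/F = 0.360

Newton–Raphson from V/F = 0.5:
  V/F = 0.500: g = -0.1610, g' = -1.149 → V/F = 0.360
Converged at V/F = 0.360.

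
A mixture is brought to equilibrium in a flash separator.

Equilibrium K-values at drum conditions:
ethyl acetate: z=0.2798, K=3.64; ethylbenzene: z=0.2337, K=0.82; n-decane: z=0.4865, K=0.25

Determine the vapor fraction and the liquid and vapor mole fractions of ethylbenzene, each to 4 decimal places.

ψ = 0.2087, x_ethylbenzene = 0.2428, y_ethylbenzene = 0.1991

Rachford–Rice: g(ψ) = Σ zᵢ(Kᵢ−1)/(1+ψ(Kᵢ−1)) = 0.
Check two-phase: ΣzᵢKᵢ = 1.3317 > 1 and Σzᵢ/Kᵢ = 2.3079 > 1, so g(0) = 0.3317 > 0 and g(1) = -1.3079 < 0.
Newton–Raphson from ψ = 0.4:
  ψ = 0.4000: g = -0.20730, g' = -1.0286 → ψ = 0.1985
  ψ = 0.1985: g = 0.01241, g' = -1.2256 → ψ = 0.2086
  ψ = 0.2086: g = 0.00011, g' = -1.2037 → ψ = 0.2087
Converged at ψ = 0.2087.
Compositions from xᵢ = zᵢ/(1+ψ(Kᵢ−1)), yᵢ = Kᵢxᵢ:
  ethyl acetate: x = 0.1804, y = 0.6567
  ethylbenzene: x = 0.2428, y = 0.1991
  n-decane: x = 0.5768, y = 0.1442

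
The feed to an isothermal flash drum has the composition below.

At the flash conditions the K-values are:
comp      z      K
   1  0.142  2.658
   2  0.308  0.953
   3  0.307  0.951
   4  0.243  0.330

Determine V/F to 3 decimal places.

V/F = 0.095

Material balance + equilibrium reduce to Σ zᵢ(Kᵢ−1)/(1+V/F(Kᵢ−1)) = 0.
Check two-phase: ΣzᵢKᵢ = 1.043 > 1 and Σzᵢ/Kᵢ = 1.436 > 1, so g(0) = 0.043 > 0 and g(1) = -0.436 < 0.
Iterate (Newton) starting at V/F = 0.33:
  V/F = 0.330: g = -0.0868, g' = -0.344 → V/F = 0.078
  V/F = 0.078: g = 0.0071, g' = -0.429 → V/F = 0.094
  V/F = 0.094: g = 0.0001, g' = -0.418 → V/F = 0.095
Converged at V/F = 0.095.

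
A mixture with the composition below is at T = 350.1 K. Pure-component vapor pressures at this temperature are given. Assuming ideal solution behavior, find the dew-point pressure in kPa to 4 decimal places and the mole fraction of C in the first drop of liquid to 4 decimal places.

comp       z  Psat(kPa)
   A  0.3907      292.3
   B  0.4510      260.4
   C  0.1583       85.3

Pdew = 203.0707 kPa, x_C = 0.3769

At the dew point ψ → 1, so Σzᵢ/Kᵢ = 1 with Kᵢ = Pᵢˢᵃᵗ/P ⇒ 1/P = Σzᵢ/Pᵢˢᵃᵗ.
1/P = 0.3907/292.3 + 0.4510/260.4 + 0.1583/85.3 = 0.0049244 ⇒ P = 203.0707 kPa
xᵢ = zᵢP/Pᵢˢᵃᵗ ⇒ x_C = 0.1583·203.0707/85.3 = 0.3769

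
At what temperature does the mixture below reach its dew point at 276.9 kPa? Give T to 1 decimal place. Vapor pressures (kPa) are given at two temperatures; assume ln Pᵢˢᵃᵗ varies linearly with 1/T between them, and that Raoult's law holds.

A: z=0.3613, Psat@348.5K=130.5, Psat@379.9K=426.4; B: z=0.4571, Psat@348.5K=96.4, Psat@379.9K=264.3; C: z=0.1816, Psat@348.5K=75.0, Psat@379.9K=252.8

T = 377.1 K

Dew-point temperature: Σzᵢ·P/Pᵢˢᵃᵗ(T) = 1. Interpolate ln Pᵢˢᵃᵗ = aᵢ + bᵢ/T.
  T = 348.5 K: ΣzᵢP/Pᵢˢᵃᵗ = 2.7501
  T = 379.9 K: ΣzᵢP/Pᵢˢᵃᵗ = 0.9124
  T = 364.2 K: ΣzᵢP/Pᵢˢᵃᵗ = 1.5451
  T = 372.0 K: ΣzᵢP/Pᵢˢᵃᵗ = 1.1824
  T = 375.9 K: ΣzᵢP/Pᵢˢᵃᵗ = 1.0389
  T = 377.9 K: ΣzᵢP/Pᵢˢᵃᵗ = 0.9733
Interpolating between 375.9 K and 377.9 K gives T ≈ 377.1 K.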